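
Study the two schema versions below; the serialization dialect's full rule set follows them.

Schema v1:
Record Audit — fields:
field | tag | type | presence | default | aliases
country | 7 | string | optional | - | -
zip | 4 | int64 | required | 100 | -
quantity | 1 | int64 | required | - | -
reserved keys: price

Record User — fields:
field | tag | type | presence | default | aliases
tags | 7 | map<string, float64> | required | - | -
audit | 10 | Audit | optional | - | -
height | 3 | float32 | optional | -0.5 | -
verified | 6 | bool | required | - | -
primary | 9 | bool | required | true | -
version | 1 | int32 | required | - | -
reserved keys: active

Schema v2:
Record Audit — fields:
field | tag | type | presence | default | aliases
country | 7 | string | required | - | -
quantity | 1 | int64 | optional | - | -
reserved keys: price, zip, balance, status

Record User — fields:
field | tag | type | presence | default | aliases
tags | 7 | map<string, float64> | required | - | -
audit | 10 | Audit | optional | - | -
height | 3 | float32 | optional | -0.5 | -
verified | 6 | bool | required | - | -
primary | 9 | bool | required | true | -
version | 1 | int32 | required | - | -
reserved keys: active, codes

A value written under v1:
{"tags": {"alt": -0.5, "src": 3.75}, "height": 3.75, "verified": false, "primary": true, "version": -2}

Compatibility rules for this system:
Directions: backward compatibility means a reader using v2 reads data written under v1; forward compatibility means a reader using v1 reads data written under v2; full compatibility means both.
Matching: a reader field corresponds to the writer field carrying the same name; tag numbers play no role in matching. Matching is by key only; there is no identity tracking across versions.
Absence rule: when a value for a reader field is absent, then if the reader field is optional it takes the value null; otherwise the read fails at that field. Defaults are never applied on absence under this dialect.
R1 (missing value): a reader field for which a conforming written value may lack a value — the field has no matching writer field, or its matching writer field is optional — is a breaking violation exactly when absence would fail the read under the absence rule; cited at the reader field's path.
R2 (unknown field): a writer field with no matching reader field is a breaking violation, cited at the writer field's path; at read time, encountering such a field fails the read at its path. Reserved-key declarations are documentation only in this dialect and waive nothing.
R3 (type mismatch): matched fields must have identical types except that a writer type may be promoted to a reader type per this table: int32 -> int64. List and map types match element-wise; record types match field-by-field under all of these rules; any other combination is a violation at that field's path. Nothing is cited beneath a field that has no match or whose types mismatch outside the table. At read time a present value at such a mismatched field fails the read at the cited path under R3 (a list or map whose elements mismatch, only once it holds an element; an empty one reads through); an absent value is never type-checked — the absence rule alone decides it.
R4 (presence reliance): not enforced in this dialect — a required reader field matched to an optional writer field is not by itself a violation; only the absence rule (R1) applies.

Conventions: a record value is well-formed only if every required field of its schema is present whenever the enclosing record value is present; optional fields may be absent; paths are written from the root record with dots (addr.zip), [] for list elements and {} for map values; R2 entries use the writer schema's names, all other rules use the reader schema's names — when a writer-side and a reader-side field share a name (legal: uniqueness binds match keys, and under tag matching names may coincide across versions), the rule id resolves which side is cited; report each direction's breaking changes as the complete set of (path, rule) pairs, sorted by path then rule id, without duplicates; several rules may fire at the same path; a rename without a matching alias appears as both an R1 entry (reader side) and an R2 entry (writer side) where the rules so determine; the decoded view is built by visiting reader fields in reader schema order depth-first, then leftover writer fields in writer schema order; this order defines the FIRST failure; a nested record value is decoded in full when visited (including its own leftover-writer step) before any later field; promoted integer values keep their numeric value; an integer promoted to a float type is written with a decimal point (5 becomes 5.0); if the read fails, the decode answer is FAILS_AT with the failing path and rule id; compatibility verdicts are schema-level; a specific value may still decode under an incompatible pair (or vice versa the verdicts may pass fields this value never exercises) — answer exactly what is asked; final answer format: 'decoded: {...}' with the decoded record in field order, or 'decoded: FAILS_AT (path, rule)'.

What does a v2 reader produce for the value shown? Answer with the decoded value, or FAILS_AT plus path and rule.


decoded: {"tags": {"alt": -0.5, "src": 3.75}, "audit": null, "height": 3.75, "verified": false, "primary": true, "version": -2}

in User below, arrows point writer -> reader
decode walk for User under reader schema v2:
  tags := {"alt": -0.5, "src": 3.75}
  audit := null (absent, optional -> null)
  height := 3.75
  verified := false
  primary := true
  version := -2
  => decoded: {"tags": {"alt": -0.5, "src": 3.75}, "audit": null, "height": 3.75, "verified": false, "primary": true, "version": -2}
the rest of the User diff is inert for this question:
  field quantity in record Audit: required changed to optional -> changes User's schema-level verdicts only — the decode of this value is the same
  field country in record Audit: optional changed to required -> changes User's schema-level verdicts only — the decode of this value is the same
  removed field zip from record Audit (its key "zip" joins the reserved list) -> changes User's schema-level verdicts only — the decode of this value is the same


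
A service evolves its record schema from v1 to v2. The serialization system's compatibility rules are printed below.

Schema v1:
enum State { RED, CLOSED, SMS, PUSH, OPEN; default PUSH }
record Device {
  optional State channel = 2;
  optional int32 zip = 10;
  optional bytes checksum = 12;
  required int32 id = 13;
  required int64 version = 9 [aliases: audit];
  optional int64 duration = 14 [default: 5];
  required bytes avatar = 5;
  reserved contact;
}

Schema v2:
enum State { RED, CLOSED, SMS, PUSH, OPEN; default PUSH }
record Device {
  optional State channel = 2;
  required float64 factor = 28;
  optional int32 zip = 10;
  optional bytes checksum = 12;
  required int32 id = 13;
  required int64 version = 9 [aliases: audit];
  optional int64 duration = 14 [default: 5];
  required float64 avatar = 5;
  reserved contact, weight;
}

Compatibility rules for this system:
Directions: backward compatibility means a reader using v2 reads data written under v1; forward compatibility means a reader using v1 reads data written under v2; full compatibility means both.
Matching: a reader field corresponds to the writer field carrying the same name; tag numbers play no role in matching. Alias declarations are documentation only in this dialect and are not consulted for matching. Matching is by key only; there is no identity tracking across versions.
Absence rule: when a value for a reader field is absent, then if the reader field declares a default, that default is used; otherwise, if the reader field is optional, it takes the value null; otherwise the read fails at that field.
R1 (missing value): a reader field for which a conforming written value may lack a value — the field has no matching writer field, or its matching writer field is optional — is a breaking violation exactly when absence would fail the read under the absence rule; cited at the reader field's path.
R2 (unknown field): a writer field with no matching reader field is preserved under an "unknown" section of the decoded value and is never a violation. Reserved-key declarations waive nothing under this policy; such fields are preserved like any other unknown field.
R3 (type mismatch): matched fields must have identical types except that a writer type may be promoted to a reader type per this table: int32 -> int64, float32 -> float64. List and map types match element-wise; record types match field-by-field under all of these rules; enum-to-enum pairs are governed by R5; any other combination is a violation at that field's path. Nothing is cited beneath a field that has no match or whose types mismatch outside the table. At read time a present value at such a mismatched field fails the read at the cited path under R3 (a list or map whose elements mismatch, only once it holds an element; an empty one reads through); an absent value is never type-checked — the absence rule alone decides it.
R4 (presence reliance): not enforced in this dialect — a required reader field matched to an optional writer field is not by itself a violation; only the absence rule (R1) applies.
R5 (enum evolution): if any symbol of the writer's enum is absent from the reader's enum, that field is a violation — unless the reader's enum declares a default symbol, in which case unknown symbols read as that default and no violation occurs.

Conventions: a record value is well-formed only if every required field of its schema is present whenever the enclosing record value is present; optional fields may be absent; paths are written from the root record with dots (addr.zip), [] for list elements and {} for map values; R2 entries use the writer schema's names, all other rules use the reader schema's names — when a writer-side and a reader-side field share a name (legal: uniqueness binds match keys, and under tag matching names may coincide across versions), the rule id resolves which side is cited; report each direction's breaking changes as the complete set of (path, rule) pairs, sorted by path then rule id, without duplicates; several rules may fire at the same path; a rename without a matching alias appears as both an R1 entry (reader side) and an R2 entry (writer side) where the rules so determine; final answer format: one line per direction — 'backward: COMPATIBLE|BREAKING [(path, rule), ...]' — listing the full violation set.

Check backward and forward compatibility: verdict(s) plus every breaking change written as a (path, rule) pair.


each type pair in Device: writer, then reader
backward for Device (reader v2, writer v1):
  State -> State, writer optional: channel aligns to channel
  factor has no writer counterpart
  int32 -> int32, writer optional: zip aligns to zip
  bytes -> bytes, writer optional: checksum aligns to checksum
  int32 -> int32, writer required: id aligns to id
  int64 -> int64, writer required: version aligns to version
  int64 -> int64, writer optional: duration aligns to duration
  bytes -> float64, writer required: avatar aligns to avatar
  R3 fires at avatar
  R1 fires at factor
  => 2 violation(s): backward is BREAKING for Device
forward for Device (reader v1, writer v2):
  State -> State, writer optional: channel aligns to channel
  int32 -> int32, writer optional: zip aligns to zip
  bytes -> bytes, writer optional: checksum aligns to checksum
  int32 -> int32, writer required: id aligns to id
  int64 -> int64, writer required: version aligns to version
  int64 -> int64, writer optional: duration aligns to duration
  float64 -> bytes, writer required: avatar aligns to avatar
  writer factor: unknown to reader
  R3 fires at avatar
  => 1 violation(s): forward is BREAKING for Device

backward: BREAKING [(avatar, R3), (factor, R1)]; forward: BREAKING [(avatar, R3)]


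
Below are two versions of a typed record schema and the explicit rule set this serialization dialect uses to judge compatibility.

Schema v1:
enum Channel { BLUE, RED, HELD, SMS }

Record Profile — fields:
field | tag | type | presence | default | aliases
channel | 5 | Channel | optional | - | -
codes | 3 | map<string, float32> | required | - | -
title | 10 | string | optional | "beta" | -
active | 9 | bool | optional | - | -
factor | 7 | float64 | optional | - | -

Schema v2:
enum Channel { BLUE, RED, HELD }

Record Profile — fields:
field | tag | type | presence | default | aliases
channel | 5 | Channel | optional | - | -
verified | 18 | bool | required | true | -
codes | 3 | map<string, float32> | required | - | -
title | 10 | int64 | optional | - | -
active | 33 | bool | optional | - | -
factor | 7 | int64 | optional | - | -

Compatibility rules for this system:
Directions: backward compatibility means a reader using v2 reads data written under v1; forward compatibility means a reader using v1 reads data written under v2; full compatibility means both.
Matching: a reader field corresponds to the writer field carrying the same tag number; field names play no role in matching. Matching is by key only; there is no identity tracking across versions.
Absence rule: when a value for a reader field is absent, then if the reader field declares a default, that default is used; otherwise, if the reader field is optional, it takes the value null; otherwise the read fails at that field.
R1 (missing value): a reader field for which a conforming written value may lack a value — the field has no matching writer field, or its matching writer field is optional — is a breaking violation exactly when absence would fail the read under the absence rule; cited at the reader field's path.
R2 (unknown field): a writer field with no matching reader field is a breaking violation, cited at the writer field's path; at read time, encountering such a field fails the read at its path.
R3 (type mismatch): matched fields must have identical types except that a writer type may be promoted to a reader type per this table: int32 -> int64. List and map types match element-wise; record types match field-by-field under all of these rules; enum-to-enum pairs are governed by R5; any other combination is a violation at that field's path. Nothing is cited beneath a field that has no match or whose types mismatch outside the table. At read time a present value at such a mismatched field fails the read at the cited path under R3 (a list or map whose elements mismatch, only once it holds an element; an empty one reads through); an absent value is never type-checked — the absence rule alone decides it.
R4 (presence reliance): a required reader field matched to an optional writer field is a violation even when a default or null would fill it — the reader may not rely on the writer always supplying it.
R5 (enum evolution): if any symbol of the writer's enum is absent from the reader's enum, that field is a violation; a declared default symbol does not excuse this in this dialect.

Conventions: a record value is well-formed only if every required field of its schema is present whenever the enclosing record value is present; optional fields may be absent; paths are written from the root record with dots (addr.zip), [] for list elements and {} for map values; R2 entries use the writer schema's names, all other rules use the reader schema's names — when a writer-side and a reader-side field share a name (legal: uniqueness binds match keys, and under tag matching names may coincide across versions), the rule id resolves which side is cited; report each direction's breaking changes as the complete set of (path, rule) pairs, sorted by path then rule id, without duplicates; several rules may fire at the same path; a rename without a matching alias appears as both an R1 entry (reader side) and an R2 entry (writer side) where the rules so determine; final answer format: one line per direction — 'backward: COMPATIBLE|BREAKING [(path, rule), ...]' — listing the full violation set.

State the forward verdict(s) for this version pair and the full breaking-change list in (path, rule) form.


arrows below run writer -> reader for Profile
forward pass over Profile, reader schema v1, writer schema v2:
  channel <- channel (Channel -> Channel, writer optional)
  codes <- codes (map<string, float32> -> map<string, float32>, writer required)
  title <- title (int64 -> string, writer optional)
  active has no writer counterpart
  factor <- factor (int64 -> float64, writer optional)
  writer field verified has no reader counterpart
  writer field active has no reader counterpart
  violation R2 at active
  violation R3 at factor
  violation R3 at title
  violation R2 at verified
  => forward verdict for Profile: BREAKING, 4 violation(s)
remaining Profile differences; none change what is asked:
  enum Channel (field channel in record Profile): symbol SMS removed -> its effect on Profile is confined to the backward direction, not asked

forward: BREAKING [(active, R2), (factor, R3), (title, R3), (verified, R2)]


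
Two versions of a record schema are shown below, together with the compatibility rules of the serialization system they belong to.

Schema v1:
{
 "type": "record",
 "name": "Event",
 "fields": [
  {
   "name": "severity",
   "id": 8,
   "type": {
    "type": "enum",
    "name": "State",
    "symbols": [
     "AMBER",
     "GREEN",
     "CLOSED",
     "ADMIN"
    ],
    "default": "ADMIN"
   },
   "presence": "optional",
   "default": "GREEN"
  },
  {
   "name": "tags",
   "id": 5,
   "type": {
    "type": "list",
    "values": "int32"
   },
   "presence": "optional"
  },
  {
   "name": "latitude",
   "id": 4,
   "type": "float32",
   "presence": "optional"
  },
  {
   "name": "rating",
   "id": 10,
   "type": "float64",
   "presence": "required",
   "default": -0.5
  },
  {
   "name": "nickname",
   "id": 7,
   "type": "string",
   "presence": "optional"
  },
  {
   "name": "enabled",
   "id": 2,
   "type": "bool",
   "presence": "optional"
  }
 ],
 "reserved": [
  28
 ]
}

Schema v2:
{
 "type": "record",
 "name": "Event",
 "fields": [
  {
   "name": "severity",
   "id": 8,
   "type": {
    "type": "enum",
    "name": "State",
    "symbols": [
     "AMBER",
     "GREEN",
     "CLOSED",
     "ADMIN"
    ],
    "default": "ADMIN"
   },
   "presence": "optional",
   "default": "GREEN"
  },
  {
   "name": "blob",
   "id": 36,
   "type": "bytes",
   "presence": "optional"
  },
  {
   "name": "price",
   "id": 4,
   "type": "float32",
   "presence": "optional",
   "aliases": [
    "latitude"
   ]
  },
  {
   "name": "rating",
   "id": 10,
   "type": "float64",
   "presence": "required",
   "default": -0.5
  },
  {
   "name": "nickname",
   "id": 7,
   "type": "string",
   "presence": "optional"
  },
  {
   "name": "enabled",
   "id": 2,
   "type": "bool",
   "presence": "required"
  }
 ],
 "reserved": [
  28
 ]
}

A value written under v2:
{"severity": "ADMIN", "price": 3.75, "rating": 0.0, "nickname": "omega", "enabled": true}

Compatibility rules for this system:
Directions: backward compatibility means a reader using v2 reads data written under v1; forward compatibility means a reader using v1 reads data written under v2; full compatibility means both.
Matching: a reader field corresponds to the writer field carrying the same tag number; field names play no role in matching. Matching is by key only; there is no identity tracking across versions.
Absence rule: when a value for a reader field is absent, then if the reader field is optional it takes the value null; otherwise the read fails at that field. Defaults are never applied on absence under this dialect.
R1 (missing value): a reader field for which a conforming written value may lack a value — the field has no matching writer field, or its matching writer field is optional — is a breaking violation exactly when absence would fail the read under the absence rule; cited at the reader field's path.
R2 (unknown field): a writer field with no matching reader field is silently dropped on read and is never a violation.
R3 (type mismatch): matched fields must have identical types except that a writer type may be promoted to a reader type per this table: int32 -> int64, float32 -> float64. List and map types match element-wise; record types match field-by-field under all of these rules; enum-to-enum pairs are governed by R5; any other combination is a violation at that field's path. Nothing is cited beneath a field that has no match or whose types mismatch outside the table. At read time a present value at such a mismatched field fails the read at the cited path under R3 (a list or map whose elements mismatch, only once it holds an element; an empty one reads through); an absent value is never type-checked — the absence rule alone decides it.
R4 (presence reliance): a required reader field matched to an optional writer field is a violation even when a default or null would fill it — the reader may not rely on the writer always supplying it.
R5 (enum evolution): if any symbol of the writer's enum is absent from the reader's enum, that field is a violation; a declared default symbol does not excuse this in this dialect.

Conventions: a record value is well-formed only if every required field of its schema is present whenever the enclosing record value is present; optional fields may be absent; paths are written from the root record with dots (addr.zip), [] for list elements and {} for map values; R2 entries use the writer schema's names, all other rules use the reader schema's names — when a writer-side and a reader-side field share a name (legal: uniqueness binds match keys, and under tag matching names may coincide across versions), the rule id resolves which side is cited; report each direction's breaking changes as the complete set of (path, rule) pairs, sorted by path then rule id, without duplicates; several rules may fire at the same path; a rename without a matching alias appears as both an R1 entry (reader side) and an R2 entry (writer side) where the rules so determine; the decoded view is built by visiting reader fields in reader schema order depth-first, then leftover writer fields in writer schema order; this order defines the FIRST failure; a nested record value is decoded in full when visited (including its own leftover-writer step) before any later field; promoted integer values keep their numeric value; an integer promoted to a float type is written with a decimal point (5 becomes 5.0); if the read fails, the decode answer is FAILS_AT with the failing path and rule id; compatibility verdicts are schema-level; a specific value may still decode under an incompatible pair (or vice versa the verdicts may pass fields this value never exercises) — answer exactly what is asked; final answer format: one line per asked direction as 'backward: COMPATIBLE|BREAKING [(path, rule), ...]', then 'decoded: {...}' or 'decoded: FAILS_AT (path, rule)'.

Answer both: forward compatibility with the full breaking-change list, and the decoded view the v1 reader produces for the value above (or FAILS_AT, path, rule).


in Event below, arrows point writer -> reader
forward on Event — v1 reading data written by v2:
  State -> State, writer optional: severity aligns to severity
  tags has no writer counterpart
  float32 -> float32, writer optional: latitude aligns to price
  float64 -> float64, writer required: rating aligns to rating
  string -> string, writer optional: nickname aligns to nickname
  bool -> bool, writer required: enabled aligns to enabled
  leftover writer field: blob
  => forward verdict for Event: COMPATIBLE, no violations
decode (reader v1):
  severity := "ADMIN"
  tags := null (absent, optional -> null)
  latitude := 3.75 (from writer price)
  rating := 0.0
  nickname := "omega"
  enabled := true
  => decoded: {"severity": "ADMIN", "tags": null, "latitude": 3.75, "rating": 0.0, "nickname": "omega", "enabled": true}
ruling out the remaining Event differences:
  renamed field latitude to price in record Event (alias latitude declared on the renamed field) -> no rule fires on it in Event's dialect; the asked verdict holds
  added field blob to record Event: optional bytes, tag 36 (in v2 it sits immediately before price) -> no rule fires on it in Event's dialect; the asked verdict holds
  field enabled in record Event: optional changed to required -> matters only for Event's backward compatibility — outside the asked direction
  removed field tags from record Event -> no rule fires on it in Event's dialect; the asked verdict holds

forward: COMPATIBLE []; decoded: {"severity": "ADMIN", "tags": null, "latitude": 3.75, "rating": 0.0, "nickname": "omega", "enabled": true}


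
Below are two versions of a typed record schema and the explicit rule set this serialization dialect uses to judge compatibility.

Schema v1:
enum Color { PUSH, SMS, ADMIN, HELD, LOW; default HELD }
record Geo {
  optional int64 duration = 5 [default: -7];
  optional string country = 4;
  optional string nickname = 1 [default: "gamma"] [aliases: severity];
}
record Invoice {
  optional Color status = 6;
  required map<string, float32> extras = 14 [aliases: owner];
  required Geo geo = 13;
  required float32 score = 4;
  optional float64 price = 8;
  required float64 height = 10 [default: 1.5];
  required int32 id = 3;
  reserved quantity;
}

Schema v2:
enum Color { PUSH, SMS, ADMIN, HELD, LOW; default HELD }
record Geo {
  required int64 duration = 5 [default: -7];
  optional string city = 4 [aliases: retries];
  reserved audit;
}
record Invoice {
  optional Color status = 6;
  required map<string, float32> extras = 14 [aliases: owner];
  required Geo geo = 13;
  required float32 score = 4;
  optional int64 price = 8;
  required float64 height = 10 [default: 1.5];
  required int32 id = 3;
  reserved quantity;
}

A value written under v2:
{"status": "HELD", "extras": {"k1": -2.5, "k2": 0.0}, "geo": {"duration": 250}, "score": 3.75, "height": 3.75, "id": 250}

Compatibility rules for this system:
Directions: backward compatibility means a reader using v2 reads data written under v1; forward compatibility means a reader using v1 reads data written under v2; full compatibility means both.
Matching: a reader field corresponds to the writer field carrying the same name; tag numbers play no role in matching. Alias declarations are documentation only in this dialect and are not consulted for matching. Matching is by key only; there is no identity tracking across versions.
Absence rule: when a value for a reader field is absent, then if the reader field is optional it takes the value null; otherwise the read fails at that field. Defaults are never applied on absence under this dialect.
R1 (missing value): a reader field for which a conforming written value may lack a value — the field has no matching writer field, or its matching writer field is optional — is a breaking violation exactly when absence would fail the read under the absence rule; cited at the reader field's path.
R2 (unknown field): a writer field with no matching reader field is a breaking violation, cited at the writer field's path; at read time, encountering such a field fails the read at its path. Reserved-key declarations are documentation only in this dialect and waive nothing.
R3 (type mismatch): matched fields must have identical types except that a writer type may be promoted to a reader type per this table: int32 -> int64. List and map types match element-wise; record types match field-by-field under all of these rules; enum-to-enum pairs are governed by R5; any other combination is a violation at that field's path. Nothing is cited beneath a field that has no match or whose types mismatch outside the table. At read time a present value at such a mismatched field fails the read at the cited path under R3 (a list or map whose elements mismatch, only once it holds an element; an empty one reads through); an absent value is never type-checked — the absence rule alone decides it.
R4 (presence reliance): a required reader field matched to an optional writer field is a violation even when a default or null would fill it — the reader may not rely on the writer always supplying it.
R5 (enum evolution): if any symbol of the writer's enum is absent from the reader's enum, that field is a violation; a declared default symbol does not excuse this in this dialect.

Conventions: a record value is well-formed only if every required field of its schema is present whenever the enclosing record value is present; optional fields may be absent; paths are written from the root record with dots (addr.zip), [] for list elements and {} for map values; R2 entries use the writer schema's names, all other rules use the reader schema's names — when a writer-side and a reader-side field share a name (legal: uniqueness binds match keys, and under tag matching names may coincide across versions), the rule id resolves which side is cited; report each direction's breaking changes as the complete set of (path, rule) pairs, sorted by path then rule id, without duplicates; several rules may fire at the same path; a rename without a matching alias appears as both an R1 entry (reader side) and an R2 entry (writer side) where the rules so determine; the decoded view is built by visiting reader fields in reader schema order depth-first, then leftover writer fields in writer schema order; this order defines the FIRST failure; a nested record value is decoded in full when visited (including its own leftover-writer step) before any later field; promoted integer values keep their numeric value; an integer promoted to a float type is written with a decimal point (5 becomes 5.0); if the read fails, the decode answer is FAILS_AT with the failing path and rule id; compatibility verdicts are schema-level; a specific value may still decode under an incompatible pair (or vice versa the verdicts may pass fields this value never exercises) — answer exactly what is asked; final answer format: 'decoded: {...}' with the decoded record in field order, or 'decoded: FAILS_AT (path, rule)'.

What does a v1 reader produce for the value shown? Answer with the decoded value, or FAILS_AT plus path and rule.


decoded: {"status": "HELD", "extras": {"k1": -2.5, "k2": 0.0}, "geo": {"duration": 250, "country": null, "nickname": null}, "score": 3.75, "price": null, "height": 3.75, "id": 250}

arrows below run writer -> reader for Invoice
decoding the Invoice value with the v1 reader:
  status := "HELD"
  extras := {"k1": -2.5, "k2": 0.0}
  geo.duration := 250
  geo.country := null (missing; optional => null)
  geo.nickname := null (missing; optional => null)
  score := 3.75
  price := null (missing; optional => null)
  height := 3.75
  id := 250
  => decoded: {"status": "HELD", "extras": {"k1": -2.5, "k2": 0.0}, "geo": {"duration": 250, "country": null, "nickname": null}, "score": 3.75, "price": null, "height": 3.75, "id": 250}
checking off the Invoice differences that do not matter here:
  renamed field country to city in record Geo -> matters for Invoice compatibility verdicts, not for this value's decode
  field price in record Invoice: type float64 changed to int64 -> matters for Invoice compatibility verdicts, not for this value's decode
  removed field nickname from record Geo -> matters for Invoice compatibility verdicts, not for this value's decode
  field duration in record Geo: optional changed to required -> matters for Invoice compatibility verdicts, not for this value's decode


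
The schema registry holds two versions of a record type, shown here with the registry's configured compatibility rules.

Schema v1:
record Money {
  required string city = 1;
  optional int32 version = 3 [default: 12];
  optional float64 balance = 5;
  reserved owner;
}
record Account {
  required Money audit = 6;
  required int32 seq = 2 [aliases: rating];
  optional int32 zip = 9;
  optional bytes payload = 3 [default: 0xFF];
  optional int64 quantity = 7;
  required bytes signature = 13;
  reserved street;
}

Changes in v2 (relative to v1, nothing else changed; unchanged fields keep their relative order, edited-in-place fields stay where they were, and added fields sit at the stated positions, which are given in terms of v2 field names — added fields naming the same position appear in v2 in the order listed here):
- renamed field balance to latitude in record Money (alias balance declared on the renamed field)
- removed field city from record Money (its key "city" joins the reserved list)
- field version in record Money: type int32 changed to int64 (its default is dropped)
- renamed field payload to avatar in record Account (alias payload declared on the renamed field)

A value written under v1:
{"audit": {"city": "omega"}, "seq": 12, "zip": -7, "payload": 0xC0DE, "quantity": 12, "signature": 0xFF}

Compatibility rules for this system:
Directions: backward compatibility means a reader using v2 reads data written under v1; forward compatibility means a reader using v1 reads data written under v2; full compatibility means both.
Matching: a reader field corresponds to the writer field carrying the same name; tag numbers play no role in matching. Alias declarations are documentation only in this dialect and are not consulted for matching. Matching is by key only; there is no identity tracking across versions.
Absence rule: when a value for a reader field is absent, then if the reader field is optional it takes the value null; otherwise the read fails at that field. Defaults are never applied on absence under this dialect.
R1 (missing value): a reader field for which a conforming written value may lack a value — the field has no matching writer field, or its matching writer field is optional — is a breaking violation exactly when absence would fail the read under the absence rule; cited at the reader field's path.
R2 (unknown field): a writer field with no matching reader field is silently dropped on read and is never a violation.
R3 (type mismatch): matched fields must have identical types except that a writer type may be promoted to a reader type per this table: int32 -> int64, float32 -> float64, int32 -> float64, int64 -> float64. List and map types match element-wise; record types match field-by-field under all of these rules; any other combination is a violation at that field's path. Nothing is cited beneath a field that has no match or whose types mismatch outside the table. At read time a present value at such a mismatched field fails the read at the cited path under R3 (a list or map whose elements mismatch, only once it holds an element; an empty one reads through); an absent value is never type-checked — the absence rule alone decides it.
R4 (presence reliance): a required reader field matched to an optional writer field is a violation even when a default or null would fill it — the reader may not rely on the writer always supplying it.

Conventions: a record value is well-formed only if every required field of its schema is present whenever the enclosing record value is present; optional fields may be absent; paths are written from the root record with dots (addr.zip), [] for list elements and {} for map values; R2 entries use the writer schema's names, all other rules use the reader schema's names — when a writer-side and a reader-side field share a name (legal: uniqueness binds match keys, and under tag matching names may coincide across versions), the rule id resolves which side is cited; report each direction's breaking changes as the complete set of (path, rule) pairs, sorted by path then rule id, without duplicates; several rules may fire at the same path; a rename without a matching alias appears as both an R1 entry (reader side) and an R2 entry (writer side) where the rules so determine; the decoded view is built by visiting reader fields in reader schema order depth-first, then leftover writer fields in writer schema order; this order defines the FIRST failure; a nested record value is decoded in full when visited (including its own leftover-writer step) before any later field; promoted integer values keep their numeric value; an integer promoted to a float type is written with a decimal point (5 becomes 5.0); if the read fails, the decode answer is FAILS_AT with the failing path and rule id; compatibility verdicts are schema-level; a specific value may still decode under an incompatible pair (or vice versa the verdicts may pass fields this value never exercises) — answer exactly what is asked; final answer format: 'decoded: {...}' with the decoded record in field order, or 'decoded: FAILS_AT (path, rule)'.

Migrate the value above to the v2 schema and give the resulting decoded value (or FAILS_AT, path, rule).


decoded: {"audit": {"version": null, "latitude": null}, "seq": 12, "zip": -7, "avatar": null, "quantity": 12, "signature": 0xFF}

the writer's type comes first in each Account pair
decoding the Account value with the v2 reader:
  audit.version := null (absent, optional -> null)
  audit.latitude := null (absent, optional -> null)
  writer audit.city: unknown -> dropped
  seq := 12
  zip := -7
  avatar := null (absent, optional -> null)
  quantity := 12
  signature := 0xFF
  writer payload: unknown -> dropped
  => decoded: {"audit": {"version": null, "latitude": null}, "seq": 12, "zip": -7, "avatar": null, "quantity": 12, "signature": 0xFF}
remaining Account differences; none change what is asked:
  field version in record Money: type int32 changed to int64 (its default is dropped) -> changes Account's schema-level verdicts only — the decode of this value is the same


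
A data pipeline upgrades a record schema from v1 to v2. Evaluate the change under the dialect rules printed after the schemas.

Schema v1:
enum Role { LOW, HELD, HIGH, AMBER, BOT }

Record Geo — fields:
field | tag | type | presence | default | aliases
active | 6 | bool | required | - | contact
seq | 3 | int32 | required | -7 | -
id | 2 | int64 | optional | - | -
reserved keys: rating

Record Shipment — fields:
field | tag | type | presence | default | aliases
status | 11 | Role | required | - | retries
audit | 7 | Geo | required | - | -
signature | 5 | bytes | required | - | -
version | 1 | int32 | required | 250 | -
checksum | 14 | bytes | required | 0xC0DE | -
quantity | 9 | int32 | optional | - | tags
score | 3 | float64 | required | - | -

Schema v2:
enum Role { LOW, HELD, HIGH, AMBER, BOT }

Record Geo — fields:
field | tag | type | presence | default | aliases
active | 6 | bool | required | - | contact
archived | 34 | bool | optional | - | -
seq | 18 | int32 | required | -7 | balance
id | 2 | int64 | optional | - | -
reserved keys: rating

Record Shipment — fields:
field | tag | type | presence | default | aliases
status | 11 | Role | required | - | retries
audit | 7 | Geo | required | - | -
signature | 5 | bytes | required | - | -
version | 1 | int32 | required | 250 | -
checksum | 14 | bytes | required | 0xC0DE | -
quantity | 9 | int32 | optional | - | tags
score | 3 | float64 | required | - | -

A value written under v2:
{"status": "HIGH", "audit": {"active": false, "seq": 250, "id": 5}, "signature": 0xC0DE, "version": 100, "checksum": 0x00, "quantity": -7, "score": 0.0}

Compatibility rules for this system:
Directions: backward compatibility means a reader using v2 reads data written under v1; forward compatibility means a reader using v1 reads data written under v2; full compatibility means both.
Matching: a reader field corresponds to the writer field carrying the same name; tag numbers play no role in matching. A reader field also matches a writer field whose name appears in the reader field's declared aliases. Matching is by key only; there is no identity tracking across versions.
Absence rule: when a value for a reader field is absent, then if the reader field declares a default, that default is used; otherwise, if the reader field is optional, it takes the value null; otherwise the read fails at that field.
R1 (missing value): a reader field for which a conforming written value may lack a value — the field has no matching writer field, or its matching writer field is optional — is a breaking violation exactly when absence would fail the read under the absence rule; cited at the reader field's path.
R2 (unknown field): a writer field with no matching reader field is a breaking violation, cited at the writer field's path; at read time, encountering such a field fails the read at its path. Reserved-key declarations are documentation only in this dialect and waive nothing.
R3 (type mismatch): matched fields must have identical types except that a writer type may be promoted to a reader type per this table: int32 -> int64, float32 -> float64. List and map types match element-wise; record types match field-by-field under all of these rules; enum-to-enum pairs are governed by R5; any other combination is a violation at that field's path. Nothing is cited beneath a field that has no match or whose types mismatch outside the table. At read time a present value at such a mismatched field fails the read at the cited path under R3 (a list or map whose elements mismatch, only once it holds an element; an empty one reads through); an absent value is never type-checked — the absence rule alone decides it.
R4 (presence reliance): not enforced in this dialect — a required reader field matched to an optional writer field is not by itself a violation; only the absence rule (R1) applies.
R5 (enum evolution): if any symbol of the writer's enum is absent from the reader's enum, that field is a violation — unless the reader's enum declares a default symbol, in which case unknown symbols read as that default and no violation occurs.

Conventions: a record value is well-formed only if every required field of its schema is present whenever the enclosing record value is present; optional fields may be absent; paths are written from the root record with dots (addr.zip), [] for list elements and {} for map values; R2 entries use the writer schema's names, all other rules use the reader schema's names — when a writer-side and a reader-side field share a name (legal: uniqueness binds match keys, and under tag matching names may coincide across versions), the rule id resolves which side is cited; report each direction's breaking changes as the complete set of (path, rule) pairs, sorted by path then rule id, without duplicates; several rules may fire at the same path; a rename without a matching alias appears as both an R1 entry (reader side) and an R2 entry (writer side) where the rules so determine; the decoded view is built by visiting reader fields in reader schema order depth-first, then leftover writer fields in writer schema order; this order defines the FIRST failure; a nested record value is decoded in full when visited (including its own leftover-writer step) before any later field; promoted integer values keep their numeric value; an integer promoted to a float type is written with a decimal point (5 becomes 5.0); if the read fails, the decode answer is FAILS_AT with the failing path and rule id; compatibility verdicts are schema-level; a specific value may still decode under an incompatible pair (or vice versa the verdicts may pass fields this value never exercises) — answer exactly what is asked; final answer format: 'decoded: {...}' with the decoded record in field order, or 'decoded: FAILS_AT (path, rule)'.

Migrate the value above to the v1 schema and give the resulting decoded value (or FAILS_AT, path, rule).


decoded: {"status": "HIGH", "audit": {"active": false, "seq": 250, "id": 5}, "signature": 0xC0DE, "version": 100, "checksum": 0x00, "quantity": -7, "score": 0.0}

arrows below run writer -> reader for Shipment
decode (reader v1):
  status := "HIGH"
  audit.active := false
  audit.seq := 250
  audit.id := 5
  signature := 0xC0DE
  version := 100
  checksum := 0x00
  quantity := -7
  score := 0.0
  => decoded: {"status": "HIGH", "audit": {"active": false, "seq": 250, "id": 5}, "signature": 0xC0DE, "version": 100, "checksum": 0x00, "quantity": -7, "score": 0.0}
checking off the Shipment differences that do not matter here:
  added field archived to record Geo: optional bool, tag 34 (in v2 it sits immediately before seq) -> shifts the Shipment verdicts, not this decode
  field seq in record Geo: tag 3 changed to 18 -> inert under this dialect — no rule fires on Shipment and the result does not move
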